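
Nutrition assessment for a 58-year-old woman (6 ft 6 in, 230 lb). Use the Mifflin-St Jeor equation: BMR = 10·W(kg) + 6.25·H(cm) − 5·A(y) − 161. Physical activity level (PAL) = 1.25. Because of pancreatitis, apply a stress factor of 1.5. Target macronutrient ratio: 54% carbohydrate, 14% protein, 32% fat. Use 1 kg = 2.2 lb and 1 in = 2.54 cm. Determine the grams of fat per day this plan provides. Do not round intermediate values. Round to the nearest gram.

122 g/day

Convert to metric: weight = 230 ÷ 2.2 = 104.5455 kg; height = (6×12 + 6) × 2.54 = 78 × 2.54 = 198.12 cm.
Mifflin-St Jeor (female): BMR = 10(104.5455) + 6.25(198.12) − 5(58) − 161 = 1045.4545 + 1238.25 − 290 − 161 = 1832.7045 kcal/day.
TEE = 1832.7045 × 1.25 = 2290.8807 kcal/day.
With stress factor 1.5: 2290.8807 × 1.5 = 3436.321 kcal/day.
Fat energy = 32% × 3436.321 = 1099.6227 kcal.
Fat = 1099.6227 ÷ 9 kcal/g = 122.1803 g.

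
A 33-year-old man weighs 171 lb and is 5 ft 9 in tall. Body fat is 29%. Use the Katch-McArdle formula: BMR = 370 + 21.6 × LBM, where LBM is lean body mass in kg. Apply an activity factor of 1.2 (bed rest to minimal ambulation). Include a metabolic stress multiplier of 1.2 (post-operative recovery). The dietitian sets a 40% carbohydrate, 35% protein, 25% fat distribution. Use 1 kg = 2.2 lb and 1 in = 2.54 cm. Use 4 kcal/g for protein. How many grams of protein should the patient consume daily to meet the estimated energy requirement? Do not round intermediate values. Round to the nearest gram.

Convert to metric: weight = 171 ÷ 2.2 = 77.7273 kg; height = (5×12 + 9) × 2.54 = 69 × 2.54 = 175.26 cm.
LBM = 77.7273 × (1 − 0.29) = 55.1864 kg. Katch-McArdle: BMR = 370 + 21.6 × 55.1864 = 1562.0255 kcal/day.
TEE = 1562.0255 × 1.2 = 1874.4305 kcal/day.
With stress factor 1.2: 1874.4305 × 1.2 = 2249.3167 kcal/day.
Protein energy = 35% × 2249.3167 = 787.2608 kcal.
Protein = 787.2608 ÷ 4 kcal/g = 196.8152 g.

197 g/day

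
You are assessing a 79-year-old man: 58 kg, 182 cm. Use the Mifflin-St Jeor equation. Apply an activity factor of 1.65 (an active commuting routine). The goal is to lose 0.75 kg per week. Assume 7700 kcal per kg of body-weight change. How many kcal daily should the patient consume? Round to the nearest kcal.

1365 kcal daily

Mifflin-St Jeor (male): BMR = 10(58) + 6.25(182) − 5(79) + 5 = 580 + 1137.5 − 395 + 5 = 1327.5 kcal/day.
TEE = 1327.5 × 1.65 = 2190.375 kcal/day.
Required daily deficit = 0.75 × 7700 ÷ 7 = 825 kcal/day.
Target intake = 2190.375 − 825 = 1365.375 kcal/day.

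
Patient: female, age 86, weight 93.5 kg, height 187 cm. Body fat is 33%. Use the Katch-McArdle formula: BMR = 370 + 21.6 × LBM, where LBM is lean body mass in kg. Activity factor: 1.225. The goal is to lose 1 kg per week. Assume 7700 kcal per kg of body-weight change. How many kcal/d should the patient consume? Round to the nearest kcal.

LBM = 93.5 × (1 − 0.33) = 62.645 kg. Katch-McArdle: BMR = 370 + 21.6 × 62.645 = 1723.132 kcal/day.
TEE = 1723.132 × 1.225 = 2110.8367 kcal/day.
Required daily deficit = 1 × 7700 ÷ 7 = 1100 kcal/day.
Target intake = 2110.8367 − 1100 = 1010.8367 kcal/day.

1011 kcal/d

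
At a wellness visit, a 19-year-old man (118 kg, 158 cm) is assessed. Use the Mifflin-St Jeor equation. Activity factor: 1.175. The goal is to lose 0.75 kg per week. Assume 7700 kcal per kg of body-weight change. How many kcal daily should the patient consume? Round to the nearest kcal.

Mifflin-St Jeor (male): BMR = 10(118) + 6.25(158) − 5(19) + 5 = 1180 + 987.5 − 95 + 5 = 2077.5 kcal/day.
TEE = 2077.5 × 1.175 = 2441.0625 kcal/day.
Required daily deficit = 0.75 × 7700 ÷ 7 = 825 kcal/day.
Target intake = 2441.0625 − 825 = 1616.0625 kcal/day.

1616 kcal daily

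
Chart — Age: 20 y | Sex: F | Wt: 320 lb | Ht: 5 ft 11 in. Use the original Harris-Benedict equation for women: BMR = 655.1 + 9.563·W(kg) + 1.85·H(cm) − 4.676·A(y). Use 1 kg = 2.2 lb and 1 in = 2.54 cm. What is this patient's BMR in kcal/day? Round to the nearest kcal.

2286 kcal/day

Convert to metric: weight = 320 ÷ 2.2 = 145.4545 kg; height = (5×12 + 11) × 2.54 = 71 × 2.54 = 180.34 cm.
Harris-Benedict: BMR = 655.1 + 9.563(145.4545) + 1.85(180.34) − 4.676(20) = 2286.1908 kcal/day.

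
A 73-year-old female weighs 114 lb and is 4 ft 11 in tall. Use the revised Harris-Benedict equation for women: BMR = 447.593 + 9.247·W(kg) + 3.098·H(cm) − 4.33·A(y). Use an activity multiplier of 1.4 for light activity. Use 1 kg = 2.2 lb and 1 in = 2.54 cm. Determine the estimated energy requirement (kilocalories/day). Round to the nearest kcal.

Convert to metric: weight = 114 ÷ 2.2 = 51.8182 kg; height = (4×12 + 11) × 2.54 = 59 × 2.54 = 149.86 cm.
Harris-Benedict: BMR = 447.593 + 9.247(51.8182) + 3.098(149.86) − 4.33(73) = 1074.932 kcal/day.
TEE = BMR × activity factor = 1074.932 × 1.4 = 1504.9048 kcal/day.

1505 kilocalories/day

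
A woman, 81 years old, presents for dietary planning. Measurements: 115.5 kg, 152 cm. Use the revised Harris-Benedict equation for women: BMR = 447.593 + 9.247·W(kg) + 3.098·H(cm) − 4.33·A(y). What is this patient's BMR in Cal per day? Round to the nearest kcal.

1636 Cal per day

Harris-Benedict: BMR = 447.593 + 9.247(115.5) + 3.098(152) − 4.33(81) = 1635.7875 kcal/day.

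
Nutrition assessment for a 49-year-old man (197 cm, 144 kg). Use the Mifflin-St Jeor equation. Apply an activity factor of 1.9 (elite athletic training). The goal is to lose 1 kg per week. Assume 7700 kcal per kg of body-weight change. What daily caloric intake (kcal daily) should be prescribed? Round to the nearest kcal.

3519 kcal daily

Mifflin-St Jeor (male): BMR = 10(144) + 6.25(197) − 5(49) + 5 = 1440 + 1231.25 − 245 + 5 = 2431.25 kcal/day.
TEE = 2431.25 × 1.9 = 4619.375 kcal/day.
Required daily deficit = 1 × 7700 ÷ 7 = 1100 kcal/day.
Target intake = 4619.375 − 1100 = 3519.375 kcal/day.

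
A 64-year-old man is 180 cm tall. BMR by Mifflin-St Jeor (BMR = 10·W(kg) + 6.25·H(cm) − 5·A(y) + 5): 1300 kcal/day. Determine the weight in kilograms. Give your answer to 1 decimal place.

49.0 kg

1300 = 10·W + 6.25(180) − 5(64) + 5
10·W = 1300 − 810 = 490, so W = 49 kg.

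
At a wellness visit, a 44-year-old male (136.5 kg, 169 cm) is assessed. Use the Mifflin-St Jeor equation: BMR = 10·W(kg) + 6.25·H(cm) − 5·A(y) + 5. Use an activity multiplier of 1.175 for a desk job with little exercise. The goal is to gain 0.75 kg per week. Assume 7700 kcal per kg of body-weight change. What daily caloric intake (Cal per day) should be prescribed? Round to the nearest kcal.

3417 Cal per day

Mifflin-St Jeor (male): BMR = 10(136.5) + 6.25(169) − 5(44) + 5 = 1365 + 1056.25 − 220 + 5 = 2206.25 kcal/day.
TEE = 2206.25 × 1.175 = 2592.3438 kcal/day.
Required daily surplus = 0.75 × 7700 ÷ 7 = 825 kcal/day.
Target intake = 2592.3438 + 825 = 3417.3438 kcal/day.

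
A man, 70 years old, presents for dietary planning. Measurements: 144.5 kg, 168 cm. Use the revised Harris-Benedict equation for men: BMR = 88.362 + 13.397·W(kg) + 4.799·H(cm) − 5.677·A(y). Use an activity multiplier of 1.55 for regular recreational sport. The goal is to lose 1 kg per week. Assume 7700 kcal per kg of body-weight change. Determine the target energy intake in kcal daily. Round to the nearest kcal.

Harris-Benedict: BMR = 88.362 + 13.397(144.5) + 4.799(168) − 5.677(70) = 2433.0705 kcal/day.
TEE = 2433.0705 × 1.55 = 3771.2593 kcal/day.
Required daily deficit = 1 × 7700 ÷ 7 = 1100 kcal/day.
Target intake = 3771.2593 − 1100 = 2671.2593 kcal/day.

2671 kcal daily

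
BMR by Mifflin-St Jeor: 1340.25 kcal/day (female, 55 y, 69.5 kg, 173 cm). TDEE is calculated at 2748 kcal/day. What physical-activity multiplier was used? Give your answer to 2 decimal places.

Activity factor = TEE ÷ BMR = 2748 ÷ 1340.25 = 2.05.

2.05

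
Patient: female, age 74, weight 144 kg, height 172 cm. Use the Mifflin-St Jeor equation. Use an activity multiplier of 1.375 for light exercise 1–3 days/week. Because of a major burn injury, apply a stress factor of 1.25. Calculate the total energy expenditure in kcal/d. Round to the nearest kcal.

Mifflin-St Jeor (female): BMR = 10(144) + 6.25(172) − 5(74) − 161 = 1440 + 1075 − 370 − 161 = 1984 kcal/day.
TEE = BMR × activity factor = 1984 × 1.375 = 2728 kcal/day.
Apply stress factor: 2728 × 1.25 = 3410 kcal/day.

3410 kcal/d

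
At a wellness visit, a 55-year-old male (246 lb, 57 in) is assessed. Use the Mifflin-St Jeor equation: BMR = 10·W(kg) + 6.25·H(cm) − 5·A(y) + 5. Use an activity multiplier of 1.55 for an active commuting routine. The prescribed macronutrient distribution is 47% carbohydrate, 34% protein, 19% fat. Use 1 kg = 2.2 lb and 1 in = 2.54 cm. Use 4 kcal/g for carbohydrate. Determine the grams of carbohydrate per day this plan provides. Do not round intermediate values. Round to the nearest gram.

Convert to metric: weight = 246 ÷ 2.2 = 111.8182 kg; height = 57 × 2.54 = 144.78 cm.
Mifflin-St Jeor (male): BMR = 10(111.8182) + 6.25(144.78) − 5(55) + 5 = 1118.1818 + 904.875 − 275 + 5 = 1753.0568 kcal/day.
TEE = 1753.0568 × 1.55 = 2717.2381 kcal/day.
Carbohydrate energy = 47% × 2717.2381 = 1277.1019 kcal.
Carbohydrate = 1277.1019 ÷ 4 kcal/g = 319.2755 g.

319 g/day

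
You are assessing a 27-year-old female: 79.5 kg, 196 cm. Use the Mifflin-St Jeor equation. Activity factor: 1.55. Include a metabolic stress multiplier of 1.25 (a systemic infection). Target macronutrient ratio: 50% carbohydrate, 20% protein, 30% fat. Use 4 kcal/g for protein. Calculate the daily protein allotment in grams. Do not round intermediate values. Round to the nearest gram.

167 g/day

Mifflin-St Jeor (female): BMR = 10(79.5) + 6.25(196) − 5(27) − 161 = 795 + 1225 − 135 − 161 = 1724 kcal/day.
TEE = 1724 × 1.55 = 2672.2 kcal/day.
With stress factor 1.25: 2672.2 × 1.25 = 3340.25 kcal/day.
Protein energy = 20% × 3340.25 = 668.05 kcal.
Protein = 668.05 ÷ 4 kcal/g = 167.0125 g.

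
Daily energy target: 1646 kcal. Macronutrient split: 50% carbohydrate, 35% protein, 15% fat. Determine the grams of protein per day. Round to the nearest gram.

144 g/day

Protein energy = 35% × 1646 = 576.1 kcal.
At 4 kcal/g: 576.1 ÷ 4 = 144.025 g.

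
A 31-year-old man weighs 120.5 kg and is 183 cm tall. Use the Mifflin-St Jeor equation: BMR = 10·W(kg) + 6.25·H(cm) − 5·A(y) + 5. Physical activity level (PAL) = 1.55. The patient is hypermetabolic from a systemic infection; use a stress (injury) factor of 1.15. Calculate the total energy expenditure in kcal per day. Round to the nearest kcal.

Mifflin-St Jeor (male): BMR = 10(120.5) + 6.25(183) − 5(31) + 5 = 1205 + 1143.75 − 155 + 5 = 2198.75 kcal/day.
TEE = BMR × activity factor = 2198.75 × 1.55 = 3408.0625 kcal/day.
Apply stress factor: 3408.0625 × 1.15 = 3919.2719 kcal/day.

3919 kcal per day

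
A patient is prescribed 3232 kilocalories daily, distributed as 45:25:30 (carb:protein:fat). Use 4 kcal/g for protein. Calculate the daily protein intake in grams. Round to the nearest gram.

202 g/day

Protein energy = 25% × 3232 = 808 kcal.
At 4 kcal/g: 808 ÷ 4 = 202 g.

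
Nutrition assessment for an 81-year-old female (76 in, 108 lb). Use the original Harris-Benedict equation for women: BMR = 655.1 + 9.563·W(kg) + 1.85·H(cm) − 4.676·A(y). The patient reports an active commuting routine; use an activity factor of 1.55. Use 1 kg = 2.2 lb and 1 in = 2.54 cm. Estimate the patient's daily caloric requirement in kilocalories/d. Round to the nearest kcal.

Convert to metric: weight = 108 ÷ 2.2 = 49.0909 kg; height = 76 × 2.54 = 193.04 cm.
Harris-Benedict: BMR = 655.1 + 9.563(49.0909) + 1.85(193.04) − 4.676(81) = 1102.9244 kcal/day.
TEE = BMR × activity factor = 1102.9244 × 1.55 = 1709.5328 kcal/day.

1710 kilocalories/d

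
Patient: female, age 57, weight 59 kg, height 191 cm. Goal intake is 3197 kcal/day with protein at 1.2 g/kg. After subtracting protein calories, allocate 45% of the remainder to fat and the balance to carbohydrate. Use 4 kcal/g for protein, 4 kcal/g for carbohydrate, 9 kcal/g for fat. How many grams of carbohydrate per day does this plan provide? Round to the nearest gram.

401 g/day

Protein = 1.2 × 59 = 70.8 g → 70.8 × 4 = 283.2 kcal.
Non-protein calories = 3197 − 283.2 = 2913.8 kcal.
Fat: 45% × 2913.8 = 1311.21 kcal; carbohydrate: 1602.59 kcal.
Carbohydrate: 1602.59 kcal ÷ 4 kcal/g = 400.6475 g.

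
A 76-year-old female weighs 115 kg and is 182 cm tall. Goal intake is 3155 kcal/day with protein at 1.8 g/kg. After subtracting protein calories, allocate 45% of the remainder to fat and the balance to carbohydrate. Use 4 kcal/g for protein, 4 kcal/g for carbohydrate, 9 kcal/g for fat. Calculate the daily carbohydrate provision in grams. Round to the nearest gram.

Protein = 1.8 × 115 = 207 g → 207 × 4 = 828 kcal.
Non-protein calories = 3155 − 828 = 2327 kcal.
Fat: 45% × 2327 = 1047.15 kcal; carbohydrate: 1279.85 kcal.
Carbohydrate: 1279.85 kcal ÷ 4 kcal/g = 319.9625 g.

320 g/day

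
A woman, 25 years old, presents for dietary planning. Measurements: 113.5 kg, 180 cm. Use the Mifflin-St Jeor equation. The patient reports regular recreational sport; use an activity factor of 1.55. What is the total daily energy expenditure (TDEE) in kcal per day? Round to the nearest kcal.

3060 kcal per day

Mifflin-St Jeor (female): BMR = 10(113.5) + 6.25(180) − 5(25) − 161 = 1135 + 1125 − 125 − 161 = 1974 kcal/day.
TEE = BMR × activity factor = 1974 × 1.55 = 3059.7 kcal/day.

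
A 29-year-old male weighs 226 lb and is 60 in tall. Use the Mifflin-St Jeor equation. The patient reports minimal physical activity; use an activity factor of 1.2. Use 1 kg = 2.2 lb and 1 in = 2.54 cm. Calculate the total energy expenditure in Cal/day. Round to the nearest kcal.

2208 Cal/day

Convert to metric: weight = 226 ÷ 2.2 = 102.7273 kg; height = 60 × 2.54 = 152.4 cm.
Mifflin-St Jeor (male): BMR = 10(102.7273) + 6.25(152.4) − 5(29) + 5 = 1027.2727 + 952.5 − 145 + 5 = 1839.7727 kcal/day.
TEE = BMR × activity factor = 1839.7727 × 1.2 = 2207.7273 kcal/day.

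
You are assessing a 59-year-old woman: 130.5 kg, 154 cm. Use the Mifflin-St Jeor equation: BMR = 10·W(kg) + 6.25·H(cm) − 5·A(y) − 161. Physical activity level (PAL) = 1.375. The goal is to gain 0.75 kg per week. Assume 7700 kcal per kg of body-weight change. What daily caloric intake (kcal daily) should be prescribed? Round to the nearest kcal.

Mifflin-St Jeor (female): BMR = 10(130.5) + 6.25(154) − 5(59) − 161 = 1305 + 962.5 − 295 − 161 = 1811.5 kcal/day.
TEE = 1811.5 × 1.375 = 2490.8125 kcal/day.
Required daily surplus = 0.75 × 7700 ÷ 7 = 825 kcal/day.
Target intake = 2490.8125 + 825 = 3315.8125 kcal/day.

3316 kcal daily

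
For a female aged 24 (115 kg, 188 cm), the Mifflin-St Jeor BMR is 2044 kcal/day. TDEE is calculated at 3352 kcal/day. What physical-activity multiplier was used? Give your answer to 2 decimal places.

Activity factor = TEE ÷ BMR = 3352 ÷ 2044 = 1.64.

1.64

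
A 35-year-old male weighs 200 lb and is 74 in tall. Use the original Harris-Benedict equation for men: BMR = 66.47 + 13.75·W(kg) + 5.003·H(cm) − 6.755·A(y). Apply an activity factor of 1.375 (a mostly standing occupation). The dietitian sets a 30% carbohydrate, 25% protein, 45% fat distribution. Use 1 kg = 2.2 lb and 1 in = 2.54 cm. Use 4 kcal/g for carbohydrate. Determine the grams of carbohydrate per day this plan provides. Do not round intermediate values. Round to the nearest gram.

Convert to metric: weight = 200 ÷ 2.2 = 90.9091 kg; height = 74 × 2.54 = 187.96 cm.
Harris-Benedict: BMR = 66.47 + 13.75(90.9091) + 5.003(187.96) − 6.755(35) = 2020.4089 kcal/day.
TEE = 2020.4089 × 1.375 = 2778.0622 kcal/day.
Carbohydrate energy = 30% × 2778.0622 = 833.4187 kcal.
Carbohydrate = 833.4187 ÷ 4 kcal/g = 208.3547 g.

208 g/day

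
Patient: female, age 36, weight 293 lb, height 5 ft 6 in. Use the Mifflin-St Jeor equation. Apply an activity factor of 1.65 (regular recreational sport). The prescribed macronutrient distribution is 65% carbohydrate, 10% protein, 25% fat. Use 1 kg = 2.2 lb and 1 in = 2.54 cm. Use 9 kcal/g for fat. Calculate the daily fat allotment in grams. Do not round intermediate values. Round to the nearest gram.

93 g/day

Convert to metric: weight = 293 ÷ 2.2 = 133.1818 kg; height = (5×12 + 6) × 2.54 = 66 × 2.54 = 167.64 cm.
Mifflin-St Jeor (female): BMR = 10(133.1818) + 6.25(167.64) − 5(36) − 161 = 1331.8182 + 1047.75 − 180 − 161 = 2038.5682 kcal/day.
TEE = 2038.5682 × 1.65 = 3363.6375 kcal/day.
Fat energy = 25% × 3363.6375 = 840.9094 kcal.
Fat = 840.9094 ÷ 9 kcal/g = 93.4344 g.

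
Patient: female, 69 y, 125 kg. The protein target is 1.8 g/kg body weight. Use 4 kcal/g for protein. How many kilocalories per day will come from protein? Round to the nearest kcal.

Protein = 1.8 g/kg × 125 kg = 225 g/day.
Protein energy = 225 g × 4 kcal/g = 900 kcal/day.

900 kcal/day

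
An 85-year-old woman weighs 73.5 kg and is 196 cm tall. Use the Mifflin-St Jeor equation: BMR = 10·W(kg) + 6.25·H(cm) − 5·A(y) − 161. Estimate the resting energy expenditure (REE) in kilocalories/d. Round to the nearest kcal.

Mifflin-St Jeor (female): BMR = 10(73.5) + 6.25(196) − 5(85) − 161 = 735 + 1225 − 425 − 161 = 1374 kcal/day.

1374 kilocalories/d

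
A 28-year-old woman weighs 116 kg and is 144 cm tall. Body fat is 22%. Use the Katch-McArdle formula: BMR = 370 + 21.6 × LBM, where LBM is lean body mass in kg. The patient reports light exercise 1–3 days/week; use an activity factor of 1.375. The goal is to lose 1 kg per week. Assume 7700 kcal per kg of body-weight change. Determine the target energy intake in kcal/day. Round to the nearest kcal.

LBM = 116 × (1 − 0.22) = 90.48 kg. Katch-McArdle: BMR = 370 + 21.6 × 90.48 = 2324.368 kcal/day.
TEE = 2324.368 × 1.375 = 3196.006 kcal/day.
Required daily deficit = 1 × 7700 ÷ 7 = 1100 kcal/day.
Target intake = 3196.006 − 1100 = 2096.006 kcal/day.

2096 kcal/day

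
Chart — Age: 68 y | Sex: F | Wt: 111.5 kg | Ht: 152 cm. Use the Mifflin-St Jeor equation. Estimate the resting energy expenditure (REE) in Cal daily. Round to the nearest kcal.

1564 Cal daily

Mifflin-St Jeor (female): BMR = 10(111.5) + 6.25(152) − 5(68) − 161 = 1115 + 950 − 340 − 161 = 1564 kcal/day.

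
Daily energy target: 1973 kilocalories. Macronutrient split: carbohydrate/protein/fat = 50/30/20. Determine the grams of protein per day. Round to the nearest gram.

148 g/day

Protein energy = 30% × 1973 = 591.9 kcal.
At 4 kcal/g: 591.9 ÷ 4 = 147.975 g.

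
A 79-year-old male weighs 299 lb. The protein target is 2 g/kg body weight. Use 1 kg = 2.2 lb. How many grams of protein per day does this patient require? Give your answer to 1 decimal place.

271.8 g/day

Weight in kg = 299 ÷ 2.2 = 135.9091 kg.
Protein = 2 g/kg × 135.9091 kg = 271.8182 g/day.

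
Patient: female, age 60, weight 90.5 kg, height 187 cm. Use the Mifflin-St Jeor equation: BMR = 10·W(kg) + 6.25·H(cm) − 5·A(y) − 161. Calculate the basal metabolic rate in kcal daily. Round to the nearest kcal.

1613 kcal daily

Mifflin-St Jeor (female): BMR = 10(90.5) + 6.25(187) − 5(60) − 161 = 905 + 1168.75 − 300 − 161 = 1612.75 kcal/day.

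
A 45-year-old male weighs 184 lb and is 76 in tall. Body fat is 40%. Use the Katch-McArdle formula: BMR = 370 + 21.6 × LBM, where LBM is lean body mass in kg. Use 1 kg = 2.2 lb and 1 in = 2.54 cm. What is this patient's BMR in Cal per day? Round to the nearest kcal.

1454 Cal per day

Convert to metric: weight = 184 ÷ 2.2 = 83.6364 kg; height = 76 × 2.54 = 193.04 cm.
LBM = 83.6364 × (1 − 0.4) = 50.1818 kg. Katch-McArdle: BMR = 370 + 21.6 × 50.1818 = 1453.9273 kcal/day.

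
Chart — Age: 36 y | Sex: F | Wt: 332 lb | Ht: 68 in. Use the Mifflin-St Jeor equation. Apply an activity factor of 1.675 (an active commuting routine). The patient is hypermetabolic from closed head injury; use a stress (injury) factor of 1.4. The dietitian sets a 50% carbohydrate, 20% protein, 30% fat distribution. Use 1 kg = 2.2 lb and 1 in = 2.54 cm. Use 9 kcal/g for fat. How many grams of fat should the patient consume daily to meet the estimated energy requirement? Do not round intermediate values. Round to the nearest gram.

Convert to metric: weight = 332 ÷ 2.2 = 150.9091 kg; height = 68 × 2.54 = 172.72 cm.
Mifflin-St Jeor (female): BMR = 10(150.9091) + 6.25(172.72) − 5(36) − 161 = 1509.0909 + 1079.5 − 180 − 161 = 2247.5909 kcal/day.
TEE = 2247.5909 × 1.675 = 3764.7148 kcal/day.
With stress factor 1.4: 3764.7148 × 1.4 = 5270.6007 kcal/day.
Fat energy = 30% × 5270.6007 = 1581.1802 kcal.
Fat = 1581.1802 ÷ 9 kcal/g = 175.6867 g.

176 g/day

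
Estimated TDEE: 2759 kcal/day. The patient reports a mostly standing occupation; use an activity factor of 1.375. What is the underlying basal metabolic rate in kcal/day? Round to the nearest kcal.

BMR = TEE ÷ activity factor = 2759 ÷ 1.375 = 2006.5455 kcal/day.

2007 kcal/day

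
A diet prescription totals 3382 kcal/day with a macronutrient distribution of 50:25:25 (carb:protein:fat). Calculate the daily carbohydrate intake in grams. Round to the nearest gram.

423 g/day

Carbohydrate energy = 50% × 3382 = 1691 kcal.
At 4 kcal/g: 1691 ÷ 4 = 422.75 g.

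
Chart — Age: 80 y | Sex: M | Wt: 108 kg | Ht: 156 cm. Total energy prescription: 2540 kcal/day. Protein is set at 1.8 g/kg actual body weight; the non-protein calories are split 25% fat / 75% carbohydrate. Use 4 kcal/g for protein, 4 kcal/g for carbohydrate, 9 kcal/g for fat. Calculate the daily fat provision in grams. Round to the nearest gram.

Protein = 1.8 × 108 = 194.4 g → 194.4 × 4 = 777.6 kcal.
Non-protein calories = 2540 − 777.6 = 1762.4 kcal.
Fat: 25% × 1762.4 = 440.6 kcal; carbohydrate: 1321.8 kcal.
Fat: 440.6 kcal ÷ 9 kcal/g = 48.9556 g.

49 g/day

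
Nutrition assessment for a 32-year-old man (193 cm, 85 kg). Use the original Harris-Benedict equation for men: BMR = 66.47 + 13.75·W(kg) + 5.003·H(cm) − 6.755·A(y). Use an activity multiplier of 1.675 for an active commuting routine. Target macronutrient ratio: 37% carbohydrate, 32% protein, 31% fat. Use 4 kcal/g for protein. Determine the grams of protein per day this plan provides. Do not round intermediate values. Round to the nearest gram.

Harris-Benedict: BMR = 66.47 + 13.75(85) + 5.003(193) − 6.755(32) = 1984.639 kcal/day.
TEE = 1984.639 × 1.675 = 3324.2703 kcal/day.
Protein energy = 32% × 3324.2703 = 1063.7665 kcal.
Protein = 1063.7665 ÷ 4 kcal/g = 265.9416 g.

266 g/day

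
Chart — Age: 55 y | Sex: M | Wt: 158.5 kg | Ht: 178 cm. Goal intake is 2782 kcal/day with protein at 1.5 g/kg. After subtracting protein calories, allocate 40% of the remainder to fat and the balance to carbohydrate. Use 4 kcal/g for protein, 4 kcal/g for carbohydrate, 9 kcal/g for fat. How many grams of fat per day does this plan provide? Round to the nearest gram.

Protein = 1.5 × 158.5 = 237.75 g → 237.75 × 4 = 951 kcal.
Non-protein calories = 2782 − 951 = 1831 kcal.
Fat: 40% × 1831 = 732.4 kcal; carbohydrate: 1098.6 kcal.
Fat: 732.4 kcal ÷ 9 kcal/g = 81.3778 g.

81 g/day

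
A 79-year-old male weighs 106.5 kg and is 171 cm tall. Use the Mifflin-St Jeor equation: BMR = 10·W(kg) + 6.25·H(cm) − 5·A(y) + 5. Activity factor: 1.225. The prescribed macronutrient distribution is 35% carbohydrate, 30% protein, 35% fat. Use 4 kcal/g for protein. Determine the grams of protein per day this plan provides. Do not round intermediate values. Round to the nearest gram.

Mifflin-St Jeor (male): BMR = 10(106.5) + 6.25(171) − 5(79) + 5 = 1065 + 1068.75 − 395 + 5 = 1743.75 kcal/day.
TEE = 1743.75 × 1.225 = 2136.0938 kcal/day.
Protein energy = 30% × 2136.0938 = 640.8281 kcal.
Protein = 640.8281 ÷ 4 kcal/g = 160.207 g.

160 g/day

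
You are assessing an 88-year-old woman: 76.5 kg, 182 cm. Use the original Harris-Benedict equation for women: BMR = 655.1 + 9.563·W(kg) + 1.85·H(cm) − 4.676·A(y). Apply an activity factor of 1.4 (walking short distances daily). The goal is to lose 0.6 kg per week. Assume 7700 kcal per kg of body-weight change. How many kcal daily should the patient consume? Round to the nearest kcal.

1177 kcal daily

Harris-Benedict: BMR = 655.1 + 9.563(76.5) + 1.85(182) − 4.676(88) = 1311.8815 kcal/day.
TEE = 1311.8815 × 1.4 = 1836.6341 kcal/day.
Required daily deficit = 0.6 × 7700 ÷ 7 = 660 kcal/day.
Target intake = 1836.6341 − 660 = 1176.6341 kcal/day.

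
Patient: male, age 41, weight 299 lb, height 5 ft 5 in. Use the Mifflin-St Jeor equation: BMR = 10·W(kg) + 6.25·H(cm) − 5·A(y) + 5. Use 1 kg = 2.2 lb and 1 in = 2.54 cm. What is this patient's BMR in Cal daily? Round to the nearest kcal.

Convert to metric: weight = 299 ÷ 2.2 = 135.9091 kg; height = (5×12 + 5) × 2.54 = 65 × 2.54 = 165.1 cm.
Mifflin-St Jeor (male): BMR = 10(135.9091) + 6.25(165.1) − 5(41) + 5 = 1359.0909 + 1031.875 − 205 + 5 = 2190.9659 kcal/day.

2191 Cal daily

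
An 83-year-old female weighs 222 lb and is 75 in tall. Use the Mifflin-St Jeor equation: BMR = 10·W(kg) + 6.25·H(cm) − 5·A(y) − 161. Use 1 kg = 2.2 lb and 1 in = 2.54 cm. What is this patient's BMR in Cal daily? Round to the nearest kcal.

1624 Cal daily

Convert to metric: weight = 222 ÷ 2.2 = 100.9091 kg; height = 75 × 2.54 = 190.5 cm.
Mifflin-St Jeor (female): BMR = 10(100.9091) + 6.25(190.5) − 5(83) − 161 = 1009.0909 + 1190.625 − 415 − 161 = 1623.7159 kcal/day.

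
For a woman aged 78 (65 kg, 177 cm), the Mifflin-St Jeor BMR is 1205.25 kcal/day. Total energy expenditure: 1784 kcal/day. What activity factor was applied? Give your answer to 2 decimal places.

1.48

Activity factor = TEE ÷ BMR = 1784 ÷ 1205.25 = 1.48.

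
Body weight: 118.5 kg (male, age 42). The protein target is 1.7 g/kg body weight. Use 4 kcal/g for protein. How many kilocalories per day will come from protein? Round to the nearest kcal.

Protein = 1.7 g/kg × 118.5 kg = 201.45 g/day.
Protein energy = 201.45 g × 4 kcal/g = 805.8 kcal/day.

806 kcal/day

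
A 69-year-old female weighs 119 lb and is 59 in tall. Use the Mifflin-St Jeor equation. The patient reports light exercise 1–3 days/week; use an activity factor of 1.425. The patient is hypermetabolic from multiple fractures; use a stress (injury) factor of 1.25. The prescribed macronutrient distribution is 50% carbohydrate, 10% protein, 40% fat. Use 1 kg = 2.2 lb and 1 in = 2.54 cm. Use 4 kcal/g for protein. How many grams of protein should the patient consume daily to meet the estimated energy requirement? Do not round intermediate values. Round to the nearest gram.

43 g/day

Convert to metric: weight = 119 ÷ 2.2 = 54.0909 kg; height = 59 × 2.54 = 149.86 cm.
Mifflin-St Jeor (female): BMR = 10(54.0909) + 6.25(149.86) − 5(69) − 161 = 540.9091 + 936.625 − 345 − 161 = 971.5341 kcal/day.
TEE = 971.5341 × 1.425 = 1384.4361 kcal/day.
With stress factor 1.25: 1384.4361 × 1.25 = 1730.5451 kcal/day.
Protein energy = 10% × 1730.5451 = 173.0545 kcal.
Protein = 173.0545 ÷ 4 kcal/g = 43.2636 g.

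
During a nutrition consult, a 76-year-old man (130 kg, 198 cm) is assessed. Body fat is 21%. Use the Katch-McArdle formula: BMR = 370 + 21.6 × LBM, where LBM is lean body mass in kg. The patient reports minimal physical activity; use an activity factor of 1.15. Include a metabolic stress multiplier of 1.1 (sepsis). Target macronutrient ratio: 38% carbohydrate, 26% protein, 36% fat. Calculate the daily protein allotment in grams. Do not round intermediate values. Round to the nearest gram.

LBM = 130 × (1 − 0.21) = 102.7 kg. Katch-McArdle: BMR = 370 + 21.6 × 102.7 = 2588.32 kcal/day.
TEE = 2588.32 × 1.15 = 2976.568 kcal/day.
With stress factor 1.1: 2976.568 × 1.1 = 3274.2248 kcal/day.
Protein energy = 26% × 3274.2248 = 851.2984 kcal.
Protein = 851.2984 ÷ 4 kcal/g = 212.8246 g.

213 g/day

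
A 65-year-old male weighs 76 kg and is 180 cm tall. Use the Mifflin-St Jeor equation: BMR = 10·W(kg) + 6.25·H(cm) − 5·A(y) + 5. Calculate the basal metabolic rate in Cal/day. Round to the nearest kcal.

Mifflin-St Jeor (male): BMR = 10(76) + 6.25(180) − 5(65) + 5 = 760 + 1125 − 325 + 5 = 1565 kcal/day.

1565 Cal/day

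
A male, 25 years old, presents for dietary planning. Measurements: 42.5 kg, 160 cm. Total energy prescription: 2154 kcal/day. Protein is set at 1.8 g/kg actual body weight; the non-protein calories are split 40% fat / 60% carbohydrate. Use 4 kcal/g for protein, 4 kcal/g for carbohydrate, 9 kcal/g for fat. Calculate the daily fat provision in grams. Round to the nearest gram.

Protein = 1.8 × 42.5 = 76.5 g → 76.5 × 4 = 306 kcal.
Non-protein calories = 2154 − 306 = 1848 kcal.
Fat: 40% × 1848 = 739.2 kcal; carbohydrate: 1108.8 kcal.
Fat: 739.2 kcal ÷ 9 kcal/g = 82.1333 g.

82 g/day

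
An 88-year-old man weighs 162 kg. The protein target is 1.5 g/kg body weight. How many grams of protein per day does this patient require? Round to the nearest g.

243 g/day

Protein = 1.5 g/kg × 162 kg = 243 g/day.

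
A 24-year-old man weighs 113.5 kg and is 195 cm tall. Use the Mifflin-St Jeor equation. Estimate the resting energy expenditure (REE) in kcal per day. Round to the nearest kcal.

2239 kcal per day

Mifflin-St Jeor (male): BMR = 10(113.5) + 6.25(195) − 5(24) + 5 = 1135 + 1218.75 − 120 + 5 = 2238.75 kcal/day.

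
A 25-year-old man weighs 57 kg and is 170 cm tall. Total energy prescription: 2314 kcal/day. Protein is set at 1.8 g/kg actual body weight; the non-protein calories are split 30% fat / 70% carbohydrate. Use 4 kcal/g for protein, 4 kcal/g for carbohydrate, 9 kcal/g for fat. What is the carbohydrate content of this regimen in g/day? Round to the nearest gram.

333 g/day

Protein = 1.8 × 57 = 102.6 g → 102.6 × 4 = 410.4 kcal.
Non-protein calories = 2314 − 410.4 = 1903.6 kcal.
Fat: 30% × 1903.6 = 571.08 kcal; carbohydrate: 1332.52 kcal.
Carbohydrate: 1332.52 kcal ÷ 4 kcal/g = 333.13 g.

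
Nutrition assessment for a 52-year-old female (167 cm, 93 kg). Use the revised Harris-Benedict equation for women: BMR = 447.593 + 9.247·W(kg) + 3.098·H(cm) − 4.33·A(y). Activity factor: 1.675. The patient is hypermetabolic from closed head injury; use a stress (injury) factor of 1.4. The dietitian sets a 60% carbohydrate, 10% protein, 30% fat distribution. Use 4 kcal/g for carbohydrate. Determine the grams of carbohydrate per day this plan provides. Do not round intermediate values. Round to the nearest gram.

563 g/day

Harris-Benedict: BMR = 447.593 + 9.247(93) + 3.098(167) − 4.33(52) = 1599.77 kcal/day.
TEE = 1599.77 × 1.675 = 2679.6148 kcal/day.
With stress factor 1.4: 2679.6148 × 1.4 = 3751.4607 kcal/day.
Carbohydrate energy = 60% × 3751.4607 = 2250.8764 kcal.
Carbohydrate = 2250.8764 ÷ 4 kcal/g = 562.7191 g.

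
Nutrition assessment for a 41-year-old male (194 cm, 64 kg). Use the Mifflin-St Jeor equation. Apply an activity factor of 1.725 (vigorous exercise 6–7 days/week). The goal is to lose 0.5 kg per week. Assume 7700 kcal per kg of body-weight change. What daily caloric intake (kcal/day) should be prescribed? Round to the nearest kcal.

Mifflin-St Jeor (male): BMR = 10(64) + 6.25(194) − 5(41) + 5 = 640 + 1212.5 − 205 + 5 = 1652.5 kcal/day.
TEE = 1652.5 × 1.725 = 2850.5625 kcal/day.
Required daily deficit = 0.5 × 7700 ÷ 7 = 550 kcal/day.
Target intake = 2850.5625 − 550 = 2300.5625 kcal/day.

2301 kcal/day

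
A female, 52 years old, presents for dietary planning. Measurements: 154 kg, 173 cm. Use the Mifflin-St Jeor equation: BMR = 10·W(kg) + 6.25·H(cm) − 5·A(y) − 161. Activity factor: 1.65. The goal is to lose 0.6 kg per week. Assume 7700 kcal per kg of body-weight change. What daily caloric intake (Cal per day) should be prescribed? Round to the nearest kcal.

Mifflin-St Jeor (female): BMR = 10(154) + 6.25(173) − 5(52) − 161 = 1540 + 1081.25 − 260 − 161 = 2200.25 kcal/day.
TEE = 2200.25 × 1.65 = 3630.4125 kcal/day.
Required daily deficit = 0.6 × 7700 ÷ 7 = 660 kcal/day.
Target intake = 3630.4125 − 660 = 2970.4125 kcal/day.

2970 Cal per day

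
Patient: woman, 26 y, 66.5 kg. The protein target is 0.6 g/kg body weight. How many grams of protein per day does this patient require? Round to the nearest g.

Protein = 0.6 g/kg × 66.5 kg = 39.9 g/day.

40 g/day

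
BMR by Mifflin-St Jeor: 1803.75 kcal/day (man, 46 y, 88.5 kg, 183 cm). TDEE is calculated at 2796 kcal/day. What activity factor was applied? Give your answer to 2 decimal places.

Activity factor = TEE ÷ BMR = 2796 ÷ 1803.75 = 1.55.

1.55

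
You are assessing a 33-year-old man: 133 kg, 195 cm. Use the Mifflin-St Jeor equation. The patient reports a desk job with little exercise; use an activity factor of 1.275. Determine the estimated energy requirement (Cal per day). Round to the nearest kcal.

Mifflin-St Jeor (male): BMR = 10(133) + 6.25(195) − 5(33) + 5 = 1330 + 1218.75 − 165 + 5 = 2388.75 kcal/day.
TEE = BMR × activity factor = 2388.75 × 1.275 = 3045.6563 kcal/day.

3046 Cal per day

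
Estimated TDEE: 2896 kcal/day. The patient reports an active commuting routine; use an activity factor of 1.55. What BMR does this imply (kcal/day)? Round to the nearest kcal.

BMR = TEE ÷ activity factor = 2896 ÷ 1.55 = 1868.3871 kcal/day.

1868 kcal/day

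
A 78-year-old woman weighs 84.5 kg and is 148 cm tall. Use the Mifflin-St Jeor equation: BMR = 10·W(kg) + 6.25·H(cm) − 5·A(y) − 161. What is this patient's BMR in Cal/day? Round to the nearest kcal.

Mifflin-St Jeor (female): BMR = 10(84.5) + 6.25(148) − 5(78) − 161 = 845 + 925 − 390 − 161 = 1219 kcal/day.

1219 Cal/day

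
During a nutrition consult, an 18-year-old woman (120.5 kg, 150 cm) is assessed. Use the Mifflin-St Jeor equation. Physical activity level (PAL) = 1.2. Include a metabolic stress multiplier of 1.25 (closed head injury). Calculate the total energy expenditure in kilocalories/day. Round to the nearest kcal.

2837 kilocalories/day

Mifflin-St Jeor (female): BMR = 10(120.5) + 6.25(150) − 5(18) − 161 = 1205 + 937.5 − 90 − 161 = 1891.5 kcal/day.
TEE = BMR × activity factor = 1891.5 × 1.2 = 2269.8 kcal/day.
Apply stress factor: 2269.8 × 1.25 = 2837.25 kcal/day.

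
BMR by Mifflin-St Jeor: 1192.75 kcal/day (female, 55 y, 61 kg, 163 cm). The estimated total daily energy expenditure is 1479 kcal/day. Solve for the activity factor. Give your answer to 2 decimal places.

1.24

Activity factor = TEE ÷ BMR = 1479 ÷ 1192.75 = 1.24.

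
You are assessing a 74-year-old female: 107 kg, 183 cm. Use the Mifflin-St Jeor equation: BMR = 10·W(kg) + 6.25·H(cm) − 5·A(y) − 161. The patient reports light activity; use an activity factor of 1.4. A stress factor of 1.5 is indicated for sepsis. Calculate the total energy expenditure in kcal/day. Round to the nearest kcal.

3534 kcal/day

Mifflin-St Jeor (female): BMR = 10(107) + 6.25(183) − 5(74) − 161 = 1070 + 1143.75 − 370 − 161 = 1682.75 kcal/day.
TEE = BMR × activity factor = 1682.75 × 1.4 = 2355.85 kcal/day.
Apply stress factor: 2355.85 × 1.5 = 3533.775 kcal/day.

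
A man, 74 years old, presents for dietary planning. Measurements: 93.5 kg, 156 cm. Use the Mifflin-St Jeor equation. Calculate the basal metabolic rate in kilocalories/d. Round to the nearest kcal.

1545 kilocalories/d

Mifflin-St Jeor (male): BMR = 10(93.5) + 6.25(156) − 5(74) + 5 = 935 + 975 − 370 + 5 = 1545 kcal/day.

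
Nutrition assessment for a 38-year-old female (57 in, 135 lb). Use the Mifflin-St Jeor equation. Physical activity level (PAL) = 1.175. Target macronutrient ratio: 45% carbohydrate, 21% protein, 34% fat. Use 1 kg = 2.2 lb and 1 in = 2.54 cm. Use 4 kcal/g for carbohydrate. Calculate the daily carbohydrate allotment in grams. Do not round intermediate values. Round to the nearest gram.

154 g/day

Convert to metric: weight = 135 ÷ 2.2 = 61.3636 kg; height = 57 × 2.54 = 144.78 cm.
Mifflin-St Jeor (female): BMR = 10(61.3636) + 6.25(144.78) − 5(38) − 161 = 613.6364 + 904.875 − 190 − 161 = 1167.5114 kcal/day.
TEE = 1167.5114 × 1.175 = 1371.8259 kcal/day.
Carbohydrate energy = 45% × 1371.8259 = 617.3216 kcal.
Carbohydrate = 617.3216 ÷ 4 kcal/g = 154.3304 g.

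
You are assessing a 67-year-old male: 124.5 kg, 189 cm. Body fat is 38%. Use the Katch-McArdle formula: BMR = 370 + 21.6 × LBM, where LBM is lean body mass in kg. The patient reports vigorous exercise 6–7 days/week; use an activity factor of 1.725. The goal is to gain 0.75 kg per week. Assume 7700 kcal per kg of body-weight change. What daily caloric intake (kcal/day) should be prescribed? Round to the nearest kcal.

4339 kcal/day

LBM = 124.5 × (1 − 0.38) = 77.19 kg. Katch-McArdle: BMR = 370 + 21.6 × 77.19 = 2037.304 kcal/day.
TEE = 2037.304 × 1.725 = 3514.3494 kcal/day.
Required daily surplus = 0.75 × 7700 ÷ 7 = 825 kcal/day.
Target intake = 3514.3494 + 825 = 4339.3494 kcal/day.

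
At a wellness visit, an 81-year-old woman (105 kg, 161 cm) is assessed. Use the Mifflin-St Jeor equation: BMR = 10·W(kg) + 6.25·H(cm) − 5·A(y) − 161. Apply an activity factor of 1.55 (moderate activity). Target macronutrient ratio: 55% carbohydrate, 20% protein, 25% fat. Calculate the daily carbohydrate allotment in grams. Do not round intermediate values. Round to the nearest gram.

318 g/day

Mifflin-St Jeor (female): BMR = 10(105) + 6.25(161) − 5(81) − 161 = 1050 + 1006.25 − 405 − 161 = 1490.25 kcal/day.
TEE = 1490.25 × 1.55 = 2309.8875 kcal/day.
Carbohydrate energy = 55% × 2309.8875 = 1270.4381 kcal.
Carbohydrate = 1270.4381 ÷ 4 kcal/g = 317.6095 g.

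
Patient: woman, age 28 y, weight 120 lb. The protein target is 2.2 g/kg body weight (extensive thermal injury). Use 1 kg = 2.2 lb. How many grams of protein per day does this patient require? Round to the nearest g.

120 g/day

Weight in kg = 120 ÷ 2.2 = 54.5455 kg.
Protein = 2.2 g/kg × 54.5455 kg = 120 g/day.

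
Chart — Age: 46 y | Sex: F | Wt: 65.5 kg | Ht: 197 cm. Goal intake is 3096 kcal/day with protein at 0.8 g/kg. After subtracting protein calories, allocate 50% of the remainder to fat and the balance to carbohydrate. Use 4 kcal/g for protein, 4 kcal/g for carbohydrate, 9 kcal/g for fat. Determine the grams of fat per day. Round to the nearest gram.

160 g/day

Protein = 0.8 × 65.5 = 52.4 g → 52.4 × 4 = 209.6 kcal.
Non-protein calories = 3096 − 209.6 = 2886.4 kcal.
Fat: 50% × 2886.4 = 1443.2 kcal; carbohydrate: 1443.2 kcal.
Fat: 1443.2 kcal ÷ 9 kcal/g = 160.3556 g.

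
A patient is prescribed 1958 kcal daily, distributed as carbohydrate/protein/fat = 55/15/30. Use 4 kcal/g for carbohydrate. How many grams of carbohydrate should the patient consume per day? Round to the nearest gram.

Carbohydrate energy = 55% × 1958 = 1076.9 kcal.
At 4 kcal/g: 1076.9 ÷ 4 = 269.225 g.

269 g/day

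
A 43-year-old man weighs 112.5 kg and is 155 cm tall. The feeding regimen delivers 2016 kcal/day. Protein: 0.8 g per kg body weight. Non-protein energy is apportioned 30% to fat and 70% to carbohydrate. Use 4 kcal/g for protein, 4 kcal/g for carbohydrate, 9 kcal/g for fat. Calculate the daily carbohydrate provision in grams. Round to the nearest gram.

Protein = 0.8 × 112.5 = 90 g → 90 × 4 = 360 kcal.
Non-protein calories = 2016 − 360 = 1656 kcal.
Fat: 30% × 1656 = 496.8 kcal; carbohydrate: 1159.2 kcal.
Carbohydrate: 1159.2 kcal ÷ 4 kcal/g = 289.8 g.

290 g/day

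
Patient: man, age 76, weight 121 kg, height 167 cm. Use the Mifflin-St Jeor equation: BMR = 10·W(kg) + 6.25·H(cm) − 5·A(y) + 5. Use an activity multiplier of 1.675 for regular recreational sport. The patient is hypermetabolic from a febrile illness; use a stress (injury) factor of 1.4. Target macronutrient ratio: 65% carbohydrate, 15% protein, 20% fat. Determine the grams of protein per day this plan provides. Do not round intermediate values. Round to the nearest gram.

Mifflin-St Jeor (male): BMR = 10(121) + 6.25(167) − 5(76) + 5 = 1210 + 1043.75 − 380 + 5 = 1878.75 kcal/day.
TEE = 1878.75 × 1.675 = 3146.9063 kcal/day.
With stress factor 1.4: 3146.9063 × 1.4 = 4405.6688 kcal/day.
Protein energy = 15% × 4405.6688 = 660.8503 kcal.
Protein = 660.8503 ÷ 4 kcal/g = 165.2126 g.

165 g/day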